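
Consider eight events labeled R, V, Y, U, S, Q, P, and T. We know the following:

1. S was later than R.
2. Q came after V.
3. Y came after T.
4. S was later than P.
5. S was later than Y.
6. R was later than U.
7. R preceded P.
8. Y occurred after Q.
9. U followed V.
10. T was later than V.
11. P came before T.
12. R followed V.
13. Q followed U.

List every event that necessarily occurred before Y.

P, Q, R, T, U, V

Directly stated before Y: Q and T.
P reaches Y via P → T → Y.
R reaches Y via R → P → T → Y.
U reaches Y via U → Q → Y.
Likewise V reaches Y by chaining the stated constraints.
No chain forces S ahead of Y.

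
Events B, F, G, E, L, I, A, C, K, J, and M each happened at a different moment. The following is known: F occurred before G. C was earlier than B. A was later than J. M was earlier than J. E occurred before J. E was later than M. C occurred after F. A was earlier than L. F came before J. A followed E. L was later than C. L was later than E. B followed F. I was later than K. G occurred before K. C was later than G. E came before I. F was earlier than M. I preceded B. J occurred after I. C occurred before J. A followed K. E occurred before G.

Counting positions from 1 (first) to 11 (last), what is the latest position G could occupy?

G must come before A, B, C, I, J, K, and L — 7 events forced after it.
Everything else can be placed before G in some valid order, so G can sit as late as position 11 − 7 = 4.

4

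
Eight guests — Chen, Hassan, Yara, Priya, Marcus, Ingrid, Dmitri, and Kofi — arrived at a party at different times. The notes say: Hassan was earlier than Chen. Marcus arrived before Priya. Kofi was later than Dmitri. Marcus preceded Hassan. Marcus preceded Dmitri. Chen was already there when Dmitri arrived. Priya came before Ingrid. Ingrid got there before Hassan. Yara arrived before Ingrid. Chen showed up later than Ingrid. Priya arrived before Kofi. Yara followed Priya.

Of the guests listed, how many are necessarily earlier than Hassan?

Directly stated before Hassan: Ingrid and Marcus.
Priya reaches Hassan via Priya → Ingrid → Hassan.
Yara reaches Hassan via Yara → Ingrid → Hassan.
No chain forces Kofi (or any of the others) ahead of Hassan.
That's Ingrid, Marcus, Priya, and Yara — 4 in all.

4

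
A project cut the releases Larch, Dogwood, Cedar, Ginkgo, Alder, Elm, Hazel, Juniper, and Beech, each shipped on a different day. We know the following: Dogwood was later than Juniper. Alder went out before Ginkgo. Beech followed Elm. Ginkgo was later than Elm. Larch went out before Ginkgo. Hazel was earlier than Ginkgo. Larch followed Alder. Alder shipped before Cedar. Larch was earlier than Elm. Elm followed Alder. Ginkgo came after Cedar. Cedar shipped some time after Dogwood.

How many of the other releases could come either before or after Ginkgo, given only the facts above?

1

Forced before Ginkgo: Alder, Cedar, Dogwood, Elm, Hazel, Juniper, and Larch.
That leaves Beech with no forced order relative to Ginkgo — 1.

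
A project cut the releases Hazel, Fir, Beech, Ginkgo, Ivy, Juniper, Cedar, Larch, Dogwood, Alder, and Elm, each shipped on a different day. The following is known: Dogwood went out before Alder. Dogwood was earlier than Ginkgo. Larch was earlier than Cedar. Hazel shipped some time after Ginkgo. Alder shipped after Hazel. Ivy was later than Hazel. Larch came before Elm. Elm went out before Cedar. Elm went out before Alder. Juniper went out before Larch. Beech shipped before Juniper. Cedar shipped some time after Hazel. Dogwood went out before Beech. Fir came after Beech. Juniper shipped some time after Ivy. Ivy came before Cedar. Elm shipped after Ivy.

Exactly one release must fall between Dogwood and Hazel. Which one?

Tracing the constraints gives Dogwood → Ginkgo → Hazel, so Ginkgo sits after Dogwood and before Hazel.
No other release is forced both after Dogwood and before Hazel.

Ginkgo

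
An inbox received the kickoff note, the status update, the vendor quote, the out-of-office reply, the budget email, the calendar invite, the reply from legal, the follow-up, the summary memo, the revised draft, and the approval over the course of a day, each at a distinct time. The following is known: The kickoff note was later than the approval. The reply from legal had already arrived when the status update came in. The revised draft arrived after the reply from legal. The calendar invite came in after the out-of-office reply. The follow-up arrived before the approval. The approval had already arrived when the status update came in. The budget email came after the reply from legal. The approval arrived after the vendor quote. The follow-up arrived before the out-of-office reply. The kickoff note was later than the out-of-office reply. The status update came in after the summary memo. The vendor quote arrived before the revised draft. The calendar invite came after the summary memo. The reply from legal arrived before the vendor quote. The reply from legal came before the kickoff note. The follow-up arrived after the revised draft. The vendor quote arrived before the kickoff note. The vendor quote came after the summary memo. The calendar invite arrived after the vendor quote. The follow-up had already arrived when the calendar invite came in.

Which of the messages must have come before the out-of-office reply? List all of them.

Directly stated before the out-of-office reply: the follow-up.
The reply from legal reaches the out-of-office reply via the reply from legal → the revised draft → the follow-up → the out-of-office reply.
The revised draft reaches the out-of-office reply via the revised draft → the follow-up → the out-of-office reply.
The summary memo reaches the out-of-office reply via the summary memo → the vendor quote → the revised draft → the follow-up → the out-of-office reply.
Likewise the vendor quote reaches the out-of-office reply by chaining the stated constraints.
No chain forces the budget email (or any of the others) ahead of the out-of-office reply.

the follow-up, the reply from legal, the revised draft, the summary memo, the vendor quote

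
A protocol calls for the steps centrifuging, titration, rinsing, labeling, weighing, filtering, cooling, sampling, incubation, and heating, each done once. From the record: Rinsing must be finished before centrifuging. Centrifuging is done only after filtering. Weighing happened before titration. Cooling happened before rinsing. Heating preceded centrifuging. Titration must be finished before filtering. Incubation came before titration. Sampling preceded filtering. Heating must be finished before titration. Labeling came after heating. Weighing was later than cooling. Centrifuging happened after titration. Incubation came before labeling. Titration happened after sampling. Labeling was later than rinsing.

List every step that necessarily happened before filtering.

cooling, heating, incubation, sampling, titration, weighing

Directly stated before filtering: sampling and titration.
Cooling reaches filtering via cooling → weighing → titration → filtering.
Heating reaches filtering via heating → titration → filtering.
Incubation reaches filtering via incubation → titration → filtering.
Likewise weighing reaches filtering by chaining the stated constraints.
No chain forces centrifuging (or any of the others) ahead of filtering.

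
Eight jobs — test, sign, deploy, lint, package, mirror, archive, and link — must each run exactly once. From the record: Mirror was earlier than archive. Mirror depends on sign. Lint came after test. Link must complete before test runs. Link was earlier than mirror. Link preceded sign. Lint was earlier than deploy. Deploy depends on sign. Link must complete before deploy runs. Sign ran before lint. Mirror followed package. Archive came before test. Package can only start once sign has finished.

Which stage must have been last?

deploy

Every other stage has a chain of constraints placing it before deploy, so deploy is last.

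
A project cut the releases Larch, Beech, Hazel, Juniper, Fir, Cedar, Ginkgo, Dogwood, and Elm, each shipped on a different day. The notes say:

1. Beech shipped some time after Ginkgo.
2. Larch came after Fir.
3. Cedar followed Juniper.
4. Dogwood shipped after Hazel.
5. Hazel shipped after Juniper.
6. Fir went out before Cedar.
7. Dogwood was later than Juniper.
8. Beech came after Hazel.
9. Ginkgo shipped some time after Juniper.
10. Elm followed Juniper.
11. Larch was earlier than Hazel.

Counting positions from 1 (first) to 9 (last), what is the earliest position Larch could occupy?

2

Fir must come before Larch — 1 forced predecessor.
Nothing else is forced ahead of Larch, so its earliest slot is position 1 + 1 = 2.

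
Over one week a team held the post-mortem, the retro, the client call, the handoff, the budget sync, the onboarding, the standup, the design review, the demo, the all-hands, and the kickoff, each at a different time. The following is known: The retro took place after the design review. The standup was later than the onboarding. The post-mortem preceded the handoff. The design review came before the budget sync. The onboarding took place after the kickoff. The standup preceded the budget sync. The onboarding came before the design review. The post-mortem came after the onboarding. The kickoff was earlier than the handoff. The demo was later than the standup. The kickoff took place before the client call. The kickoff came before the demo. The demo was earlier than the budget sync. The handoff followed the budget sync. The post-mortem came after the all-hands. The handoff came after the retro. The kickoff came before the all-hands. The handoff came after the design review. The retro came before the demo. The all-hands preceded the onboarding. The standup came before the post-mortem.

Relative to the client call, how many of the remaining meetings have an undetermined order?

Forced before the client call: the kickoff.
That leaves the all-hands, the budget sync, the demo, the design review, the handoff, the onboarding, the post-mortem, the retro, and the standup with no forced order relative to the client call — 9.

9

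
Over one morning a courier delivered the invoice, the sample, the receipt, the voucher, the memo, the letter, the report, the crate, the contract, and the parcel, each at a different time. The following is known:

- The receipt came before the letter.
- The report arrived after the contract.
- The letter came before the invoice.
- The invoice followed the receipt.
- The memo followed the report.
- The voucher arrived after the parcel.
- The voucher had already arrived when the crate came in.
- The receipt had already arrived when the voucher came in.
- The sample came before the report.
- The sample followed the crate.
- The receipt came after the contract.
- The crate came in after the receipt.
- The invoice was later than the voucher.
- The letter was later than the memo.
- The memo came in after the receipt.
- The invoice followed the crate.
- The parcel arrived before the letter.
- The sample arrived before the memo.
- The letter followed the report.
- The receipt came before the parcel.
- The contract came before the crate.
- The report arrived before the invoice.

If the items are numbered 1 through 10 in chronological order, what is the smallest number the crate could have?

5

The contract, the parcel, the receipt, and the voucher must all come before the crate — 4 forced predecessors.
Nothing else is forced ahead of the crate, so its earliest slot is position 4 + 1 = 5.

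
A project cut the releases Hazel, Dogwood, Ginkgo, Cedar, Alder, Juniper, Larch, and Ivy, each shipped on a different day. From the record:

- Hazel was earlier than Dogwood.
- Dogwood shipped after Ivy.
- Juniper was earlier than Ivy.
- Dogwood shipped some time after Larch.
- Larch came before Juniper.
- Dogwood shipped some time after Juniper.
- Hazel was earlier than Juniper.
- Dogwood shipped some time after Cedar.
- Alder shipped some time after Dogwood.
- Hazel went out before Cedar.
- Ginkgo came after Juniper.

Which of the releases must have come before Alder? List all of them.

Cedar, Dogwood, Hazel, Ivy, Juniper, Larch

Directly stated before Alder: Dogwood.
Cedar reaches Alder via Cedar → Dogwood → Alder.
Hazel reaches Alder via Hazel → Dogwood → Alder.
Ivy reaches Alder via Ivy → Dogwood → Alder.
Likewise Juniper and Larch each reach Alder by chaining the stated constraints.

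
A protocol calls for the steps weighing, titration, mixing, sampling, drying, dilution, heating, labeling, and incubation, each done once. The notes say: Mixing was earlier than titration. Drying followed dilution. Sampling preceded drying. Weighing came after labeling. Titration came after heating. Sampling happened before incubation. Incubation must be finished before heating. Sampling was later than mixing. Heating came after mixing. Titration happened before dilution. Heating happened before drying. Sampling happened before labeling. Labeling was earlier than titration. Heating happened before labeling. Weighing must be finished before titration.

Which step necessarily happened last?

Every other step has a chain of constraints placing it before drying, so drying is last.

drying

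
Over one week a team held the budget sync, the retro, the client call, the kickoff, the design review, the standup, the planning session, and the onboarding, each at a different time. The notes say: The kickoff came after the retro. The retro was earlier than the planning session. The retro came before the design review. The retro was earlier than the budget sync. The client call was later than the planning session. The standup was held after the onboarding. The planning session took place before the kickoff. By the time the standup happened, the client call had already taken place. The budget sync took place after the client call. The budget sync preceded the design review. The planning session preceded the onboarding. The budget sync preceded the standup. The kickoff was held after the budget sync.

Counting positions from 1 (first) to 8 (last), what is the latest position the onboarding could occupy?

The onboarding must come before the standup — 1 meeting forced after it.
Everything else can be placed before the onboarding in some valid order, so the onboarding can sit as late as position 8 − 1 = 7.

7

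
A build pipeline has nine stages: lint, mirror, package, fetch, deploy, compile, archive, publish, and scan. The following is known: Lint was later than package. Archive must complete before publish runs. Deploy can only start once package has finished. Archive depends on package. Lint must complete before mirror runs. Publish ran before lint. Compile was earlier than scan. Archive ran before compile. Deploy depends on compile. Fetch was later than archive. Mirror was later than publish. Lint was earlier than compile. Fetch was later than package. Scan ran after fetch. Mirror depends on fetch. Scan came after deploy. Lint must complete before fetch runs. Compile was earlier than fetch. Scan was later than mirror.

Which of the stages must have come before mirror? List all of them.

archive, compile, fetch, lint, package, publish

Directly stated before mirror: fetch, lint, and publish.
Archive reaches mirror via archive → fetch → mirror.
Compile reaches mirror via compile → fetch → mirror.
Package reaches mirror via package → fetch → mirror.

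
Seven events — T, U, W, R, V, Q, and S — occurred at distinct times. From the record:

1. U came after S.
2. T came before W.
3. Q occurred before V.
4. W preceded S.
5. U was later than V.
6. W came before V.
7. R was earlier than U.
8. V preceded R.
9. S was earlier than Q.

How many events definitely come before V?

Directly stated before V: Q and W.
S reaches V via S → Q → V.
T reaches V via T → W → V.
No chain forces U (or any of the others) ahead of V.
That's Q, S, T, and W — 4 in all.

4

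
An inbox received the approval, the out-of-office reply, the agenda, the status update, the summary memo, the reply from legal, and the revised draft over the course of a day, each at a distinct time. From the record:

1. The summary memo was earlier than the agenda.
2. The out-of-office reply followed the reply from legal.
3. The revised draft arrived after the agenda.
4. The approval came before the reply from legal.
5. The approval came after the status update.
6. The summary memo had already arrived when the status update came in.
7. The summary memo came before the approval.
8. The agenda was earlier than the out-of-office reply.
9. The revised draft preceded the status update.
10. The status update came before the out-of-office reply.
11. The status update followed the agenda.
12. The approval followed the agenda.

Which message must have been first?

the summary memo

The summary memo has a chain of constraints placing it before every other message, so the summary memo must be first.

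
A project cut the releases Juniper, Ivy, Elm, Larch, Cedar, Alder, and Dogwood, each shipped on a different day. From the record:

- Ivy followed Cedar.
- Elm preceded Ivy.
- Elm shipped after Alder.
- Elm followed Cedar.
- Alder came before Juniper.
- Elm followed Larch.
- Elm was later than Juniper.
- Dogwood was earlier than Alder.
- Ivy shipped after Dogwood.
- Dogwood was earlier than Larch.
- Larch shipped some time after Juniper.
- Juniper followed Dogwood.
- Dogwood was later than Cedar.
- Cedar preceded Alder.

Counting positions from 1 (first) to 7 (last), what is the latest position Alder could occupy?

3

Alder must come before Elm, Ivy, Juniper, and Larch — 4 releases forced after it.
Everything else can be placed before Alder in some valid order, so Alder can sit as late as position 7 − 4 = 3.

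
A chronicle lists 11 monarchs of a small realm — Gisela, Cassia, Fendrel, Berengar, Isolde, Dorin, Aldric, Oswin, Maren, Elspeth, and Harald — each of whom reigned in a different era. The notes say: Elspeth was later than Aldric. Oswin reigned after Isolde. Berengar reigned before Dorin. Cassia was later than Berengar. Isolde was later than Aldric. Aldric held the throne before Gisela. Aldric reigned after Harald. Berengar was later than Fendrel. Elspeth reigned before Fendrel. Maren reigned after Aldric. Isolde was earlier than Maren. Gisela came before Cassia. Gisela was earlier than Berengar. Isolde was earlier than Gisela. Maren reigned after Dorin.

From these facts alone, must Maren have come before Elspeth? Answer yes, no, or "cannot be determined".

Tracing the constraints gives Elspeth → Fendrel → Berengar → Dorin → Maren, so Elspeth must come before Maren.
That means Maren cannot be before Elspeth.

no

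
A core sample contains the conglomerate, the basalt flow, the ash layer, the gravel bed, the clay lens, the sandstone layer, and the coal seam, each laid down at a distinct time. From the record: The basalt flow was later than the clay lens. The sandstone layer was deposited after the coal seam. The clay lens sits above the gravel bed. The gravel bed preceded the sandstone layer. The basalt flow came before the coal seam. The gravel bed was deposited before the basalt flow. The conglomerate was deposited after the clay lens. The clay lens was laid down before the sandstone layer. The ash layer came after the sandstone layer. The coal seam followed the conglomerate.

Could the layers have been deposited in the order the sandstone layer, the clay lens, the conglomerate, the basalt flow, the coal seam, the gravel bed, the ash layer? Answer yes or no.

The constraints require the gravel bed before the clay lens, but in the proposed sequence the clay lens appears ahead of the gravel bed. That one violation is enough.

no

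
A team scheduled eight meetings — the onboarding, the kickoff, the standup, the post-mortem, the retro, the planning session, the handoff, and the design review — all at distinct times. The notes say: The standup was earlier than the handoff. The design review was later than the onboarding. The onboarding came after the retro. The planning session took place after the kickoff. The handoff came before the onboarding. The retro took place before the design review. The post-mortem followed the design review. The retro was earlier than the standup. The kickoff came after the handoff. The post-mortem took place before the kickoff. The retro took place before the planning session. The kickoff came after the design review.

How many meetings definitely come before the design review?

Directly stated before the design review: the onboarding and the retro.
The handoff reaches the design review via the handoff → the onboarding → the design review.
The standup reaches the design review via the standup → the handoff → the onboarding → the design review.
No chain forces the post-mortem (or any of the others) ahead of the design review.
That's the handoff, the onboarding, the retro, and the standup — 4 in all.

4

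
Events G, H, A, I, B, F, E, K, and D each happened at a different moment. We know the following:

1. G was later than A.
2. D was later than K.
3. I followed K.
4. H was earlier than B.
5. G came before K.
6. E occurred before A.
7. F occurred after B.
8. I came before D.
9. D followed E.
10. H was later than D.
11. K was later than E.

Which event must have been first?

E has a chain of constraints placing it before every other event, so E must be first.

E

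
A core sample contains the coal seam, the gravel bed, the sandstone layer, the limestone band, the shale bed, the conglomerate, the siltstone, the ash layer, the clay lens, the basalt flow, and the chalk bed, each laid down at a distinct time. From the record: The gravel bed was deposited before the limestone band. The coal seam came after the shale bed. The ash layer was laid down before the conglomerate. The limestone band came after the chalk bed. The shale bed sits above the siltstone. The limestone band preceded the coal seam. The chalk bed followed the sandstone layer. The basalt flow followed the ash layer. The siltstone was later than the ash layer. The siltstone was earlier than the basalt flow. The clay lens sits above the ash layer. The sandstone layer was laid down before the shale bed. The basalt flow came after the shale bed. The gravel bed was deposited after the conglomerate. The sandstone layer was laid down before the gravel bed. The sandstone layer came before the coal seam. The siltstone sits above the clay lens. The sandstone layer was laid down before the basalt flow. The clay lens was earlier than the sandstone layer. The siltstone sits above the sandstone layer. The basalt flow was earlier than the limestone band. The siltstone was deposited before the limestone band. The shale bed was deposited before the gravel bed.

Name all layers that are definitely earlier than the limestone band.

Directly stated before the limestone band: the basalt flow, the chalk bed, the gravel bed, and the siltstone.
The ash layer reaches the limestone band via the ash layer → the basalt flow → the limestone band.
The clay lens reaches the limestone band via the clay lens → the siltstone → the limestone band.
The conglomerate reaches the limestone band via the conglomerate → the gravel bed → the limestone band.
Likewise the sandstone layer and the shale bed each reach the limestone band by chaining the stated constraints.

the ash layer, the basalt flow, the chalk bed, the clay lens, the conglomerate, the gravel bed, the sandstone layer, the shale bed, the siltstone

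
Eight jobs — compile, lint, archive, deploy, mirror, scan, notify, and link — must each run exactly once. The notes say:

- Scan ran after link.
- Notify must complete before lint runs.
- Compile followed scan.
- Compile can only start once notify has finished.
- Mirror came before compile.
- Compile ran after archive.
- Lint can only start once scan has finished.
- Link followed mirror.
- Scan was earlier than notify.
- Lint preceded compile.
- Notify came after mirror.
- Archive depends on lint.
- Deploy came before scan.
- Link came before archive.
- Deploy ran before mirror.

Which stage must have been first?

deploy

Deploy has a chain of constraints placing it before every other stage, so deploy must be first.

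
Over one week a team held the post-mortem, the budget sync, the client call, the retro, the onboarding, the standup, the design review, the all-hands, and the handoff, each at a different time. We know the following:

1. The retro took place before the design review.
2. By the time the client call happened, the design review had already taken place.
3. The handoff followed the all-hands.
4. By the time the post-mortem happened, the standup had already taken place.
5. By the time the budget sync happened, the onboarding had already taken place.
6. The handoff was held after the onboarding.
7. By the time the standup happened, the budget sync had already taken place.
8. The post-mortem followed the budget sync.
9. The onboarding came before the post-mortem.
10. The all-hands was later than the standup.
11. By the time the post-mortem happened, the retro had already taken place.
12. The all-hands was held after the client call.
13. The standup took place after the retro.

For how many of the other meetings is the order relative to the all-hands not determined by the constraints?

Forced before the all-hands: the budget sync, the client call, the design review, the onboarding, the retro, and the standup; forced after the all-hands: the handoff.
That leaves the post-mortem with no forced order relative to the all-hands — 1.

1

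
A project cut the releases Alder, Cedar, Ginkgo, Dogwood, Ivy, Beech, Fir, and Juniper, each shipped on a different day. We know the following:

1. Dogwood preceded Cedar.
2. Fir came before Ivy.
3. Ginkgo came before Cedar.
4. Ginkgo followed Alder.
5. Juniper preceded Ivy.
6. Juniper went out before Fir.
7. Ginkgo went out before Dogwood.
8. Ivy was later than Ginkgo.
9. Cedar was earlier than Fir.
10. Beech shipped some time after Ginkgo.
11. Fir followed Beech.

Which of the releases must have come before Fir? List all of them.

Alder, Beech, Cedar, Dogwood, Ginkgo, Juniper

Directly stated before Fir: Beech, Cedar, and Juniper.
Alder reaches Fir via Alder → Ginkgo → Cedar → Fir.
Dogwood reaches Fir via Dogwood → Cedar → Fir.
Ginkgo reaches Fir via Ginkgo → Cedar → Fir.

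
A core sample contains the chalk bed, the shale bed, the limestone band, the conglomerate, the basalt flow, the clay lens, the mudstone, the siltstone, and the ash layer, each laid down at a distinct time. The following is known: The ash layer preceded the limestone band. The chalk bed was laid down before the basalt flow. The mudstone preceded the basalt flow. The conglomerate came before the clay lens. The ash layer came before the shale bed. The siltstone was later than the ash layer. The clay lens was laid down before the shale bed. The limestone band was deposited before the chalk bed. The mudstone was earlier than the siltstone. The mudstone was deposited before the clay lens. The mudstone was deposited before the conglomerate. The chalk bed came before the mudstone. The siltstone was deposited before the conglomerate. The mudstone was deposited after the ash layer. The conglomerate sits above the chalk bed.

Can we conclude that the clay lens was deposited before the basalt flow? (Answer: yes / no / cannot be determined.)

No chain of stated constraints runs from the clay lens to the basalt flow, and none runs from the basalt flow to the clay lens either.
So the relative order of the clay lens and the basalt flow is not fixed by the given facts.

cannot be determined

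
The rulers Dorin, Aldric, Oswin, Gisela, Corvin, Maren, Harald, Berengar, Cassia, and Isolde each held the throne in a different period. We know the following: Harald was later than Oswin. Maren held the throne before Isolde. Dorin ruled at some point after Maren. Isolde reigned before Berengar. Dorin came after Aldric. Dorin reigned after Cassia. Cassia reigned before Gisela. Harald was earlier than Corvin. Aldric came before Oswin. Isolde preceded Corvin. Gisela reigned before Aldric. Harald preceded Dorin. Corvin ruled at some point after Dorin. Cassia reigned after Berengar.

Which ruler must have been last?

Corvin

Every other ruler has a chain of constraints placing them before Corvin, so Corvin is last.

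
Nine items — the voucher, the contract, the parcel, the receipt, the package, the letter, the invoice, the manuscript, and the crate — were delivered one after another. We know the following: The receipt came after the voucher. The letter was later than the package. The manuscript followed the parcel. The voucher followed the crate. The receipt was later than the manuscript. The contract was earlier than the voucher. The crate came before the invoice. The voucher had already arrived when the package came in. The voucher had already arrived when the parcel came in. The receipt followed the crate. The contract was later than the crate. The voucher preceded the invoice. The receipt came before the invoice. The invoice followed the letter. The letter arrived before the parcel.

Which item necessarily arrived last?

Every other item has a chain of constraints placing it before the invoice, so the invoice is last.

the invoice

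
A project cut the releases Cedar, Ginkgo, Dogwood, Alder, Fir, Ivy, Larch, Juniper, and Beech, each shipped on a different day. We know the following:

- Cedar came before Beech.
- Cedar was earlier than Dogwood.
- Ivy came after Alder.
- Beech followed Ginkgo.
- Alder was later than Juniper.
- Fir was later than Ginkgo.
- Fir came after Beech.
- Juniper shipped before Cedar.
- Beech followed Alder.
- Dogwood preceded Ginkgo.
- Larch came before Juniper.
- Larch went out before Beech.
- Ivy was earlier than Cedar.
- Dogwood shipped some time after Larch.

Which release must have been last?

Every other release has a chain of constraints placing it before Fir, so Fir is last.

Fir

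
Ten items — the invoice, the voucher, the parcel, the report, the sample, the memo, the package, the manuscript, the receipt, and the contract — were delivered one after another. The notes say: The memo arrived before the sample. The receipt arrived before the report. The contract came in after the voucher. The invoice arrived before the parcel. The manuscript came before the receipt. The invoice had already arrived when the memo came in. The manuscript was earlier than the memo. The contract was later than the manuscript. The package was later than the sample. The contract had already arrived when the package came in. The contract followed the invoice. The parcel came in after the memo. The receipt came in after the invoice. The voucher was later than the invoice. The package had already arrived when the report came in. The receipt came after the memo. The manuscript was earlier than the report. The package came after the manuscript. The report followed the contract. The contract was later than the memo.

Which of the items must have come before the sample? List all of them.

Directly stated before the sample: the memo.
The invoice reaches the sample via the invoice → the memo → the sample.
The manuscript reaches the sample via the manuscript → the memo → the sample.
No chain forces the package (or any of the others) ahead of the sample.

the invoice, the manuscript, the memo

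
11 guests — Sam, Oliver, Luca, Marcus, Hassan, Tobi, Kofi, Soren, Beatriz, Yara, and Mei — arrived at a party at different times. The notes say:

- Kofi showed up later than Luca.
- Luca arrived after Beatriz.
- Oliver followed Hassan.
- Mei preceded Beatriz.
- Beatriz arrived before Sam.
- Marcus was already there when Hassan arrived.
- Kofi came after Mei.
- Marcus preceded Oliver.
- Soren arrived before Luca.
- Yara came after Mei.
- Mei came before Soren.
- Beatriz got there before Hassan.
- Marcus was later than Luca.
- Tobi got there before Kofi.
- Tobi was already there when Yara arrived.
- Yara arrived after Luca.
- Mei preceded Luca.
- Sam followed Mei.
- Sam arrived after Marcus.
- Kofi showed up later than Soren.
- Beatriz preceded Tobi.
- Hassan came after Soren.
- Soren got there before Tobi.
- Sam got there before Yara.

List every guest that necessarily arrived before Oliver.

Directly stated before Oliver: Hassan and Marcus.
Beatriz reaches Oliver via Beatriz → Hassan → Oliver.
Luca reaches Oliver via Luca → Marcus → Oliver.
Mei reaches Oliver via Mei → Beatriz → Hassan → Oliver.
Likewise Soren reaches Oliver by chaining the stated constraints.
No chain forces Yara (or any of the others) ahead of Oliver.

Beatriz, Hassan, Luca, Marcus, Mei, Soren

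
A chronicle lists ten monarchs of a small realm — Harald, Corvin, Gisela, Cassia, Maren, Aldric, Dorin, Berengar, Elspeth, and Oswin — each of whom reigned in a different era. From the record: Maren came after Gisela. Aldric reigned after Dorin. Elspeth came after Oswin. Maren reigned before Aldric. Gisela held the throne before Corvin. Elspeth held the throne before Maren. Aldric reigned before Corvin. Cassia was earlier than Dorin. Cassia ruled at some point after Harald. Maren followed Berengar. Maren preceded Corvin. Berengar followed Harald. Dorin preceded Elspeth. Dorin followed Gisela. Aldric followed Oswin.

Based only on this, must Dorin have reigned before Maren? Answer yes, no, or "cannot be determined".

Chain the constraints: Dorin → Elspeth → Maren. Each link is directly stated, so Dorin comes before Maren.

yes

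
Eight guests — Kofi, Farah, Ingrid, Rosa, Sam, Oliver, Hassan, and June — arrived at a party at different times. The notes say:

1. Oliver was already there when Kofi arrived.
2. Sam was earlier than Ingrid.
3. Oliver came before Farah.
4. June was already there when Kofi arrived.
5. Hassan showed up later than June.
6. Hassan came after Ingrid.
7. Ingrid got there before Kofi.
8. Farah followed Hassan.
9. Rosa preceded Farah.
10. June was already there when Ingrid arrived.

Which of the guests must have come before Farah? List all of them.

Directly stated before Farah: Hassan, Oliver, and Rosa.
Ingrid reaches Farah via Ingrid → Hassan → Farah.
June reaches Farah via June → Hassan → Farah.
Sam reaches Farah via Sam → Ingrid → Hassan → Farah.

Hassan, Ingrid, June, Oliver, Rosa, Sam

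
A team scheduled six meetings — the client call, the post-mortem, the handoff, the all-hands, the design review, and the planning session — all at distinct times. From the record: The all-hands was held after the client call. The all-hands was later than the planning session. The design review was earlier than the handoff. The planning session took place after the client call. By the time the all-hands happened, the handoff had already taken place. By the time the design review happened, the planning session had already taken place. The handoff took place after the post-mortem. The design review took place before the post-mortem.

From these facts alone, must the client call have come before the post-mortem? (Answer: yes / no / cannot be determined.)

yes

Chain the constraints: the client call → the planning session → the design review → the post-mortem. Each link is directly stated, so the client call comes before the post-mortem.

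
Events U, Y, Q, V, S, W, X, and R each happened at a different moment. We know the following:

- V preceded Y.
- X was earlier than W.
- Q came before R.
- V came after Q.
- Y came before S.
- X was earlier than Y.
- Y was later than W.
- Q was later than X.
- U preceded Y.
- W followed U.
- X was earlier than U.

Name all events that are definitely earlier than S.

Q, U, V, W, X, Y

Directly stated before S: Y.
Q reaches S via Q → V → Y → S.
U reaches S via U → Y → S.
V reaches S via V → Y → S.
Likewise W and X each reach S by chaining the stated constraints.
No chain forces R ahead of S.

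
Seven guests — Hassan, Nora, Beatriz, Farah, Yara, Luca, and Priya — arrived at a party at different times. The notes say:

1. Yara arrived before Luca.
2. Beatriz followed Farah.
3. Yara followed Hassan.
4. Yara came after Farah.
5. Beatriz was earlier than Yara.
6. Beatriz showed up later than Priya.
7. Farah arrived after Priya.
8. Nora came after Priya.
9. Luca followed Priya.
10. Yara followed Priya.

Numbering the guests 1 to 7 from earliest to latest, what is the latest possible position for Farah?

4

Farah must come before Beatriz, Luca, and Yara — 3 guests forced after them.
Everything else can be placed before Farah in some valid order, so Farah can sit as late as position 7 − 3 = 4.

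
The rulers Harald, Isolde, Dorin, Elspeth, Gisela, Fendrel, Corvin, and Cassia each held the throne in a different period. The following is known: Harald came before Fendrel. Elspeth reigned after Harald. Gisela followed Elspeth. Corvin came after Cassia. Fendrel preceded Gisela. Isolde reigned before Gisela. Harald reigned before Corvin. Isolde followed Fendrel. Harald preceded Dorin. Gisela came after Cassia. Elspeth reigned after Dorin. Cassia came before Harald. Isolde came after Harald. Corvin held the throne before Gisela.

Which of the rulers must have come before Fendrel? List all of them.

Directly stated before Fendrel: Harald.
Cassia reaches Fendrel via Cassia → Harald → Fendrel.
No chain forces Dorin (or any of the others) ahead of Fendrel.

Cassia, Harald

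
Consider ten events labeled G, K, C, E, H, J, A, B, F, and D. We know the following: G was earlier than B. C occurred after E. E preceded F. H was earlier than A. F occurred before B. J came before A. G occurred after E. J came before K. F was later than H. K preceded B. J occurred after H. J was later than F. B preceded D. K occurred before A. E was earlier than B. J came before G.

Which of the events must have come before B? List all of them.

E, F, G, H, J, K

Directly stated before B: E, F, G, and K.
H reaches B via H → F → B.
J reaches B via J → G → B.
No chain forces C (or any of the others) ahead of B.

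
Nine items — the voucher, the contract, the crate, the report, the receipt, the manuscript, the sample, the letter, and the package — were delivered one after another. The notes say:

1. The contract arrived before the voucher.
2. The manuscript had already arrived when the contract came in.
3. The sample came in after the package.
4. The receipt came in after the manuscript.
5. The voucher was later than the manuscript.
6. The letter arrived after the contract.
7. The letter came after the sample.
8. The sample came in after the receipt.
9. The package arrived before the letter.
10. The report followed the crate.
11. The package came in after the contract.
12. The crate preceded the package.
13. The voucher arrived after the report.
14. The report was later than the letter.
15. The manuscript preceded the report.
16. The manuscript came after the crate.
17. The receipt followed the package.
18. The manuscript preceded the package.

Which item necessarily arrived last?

Every other item has a chain of constraints placing it before the voucher, so the voucher is last.

the voucher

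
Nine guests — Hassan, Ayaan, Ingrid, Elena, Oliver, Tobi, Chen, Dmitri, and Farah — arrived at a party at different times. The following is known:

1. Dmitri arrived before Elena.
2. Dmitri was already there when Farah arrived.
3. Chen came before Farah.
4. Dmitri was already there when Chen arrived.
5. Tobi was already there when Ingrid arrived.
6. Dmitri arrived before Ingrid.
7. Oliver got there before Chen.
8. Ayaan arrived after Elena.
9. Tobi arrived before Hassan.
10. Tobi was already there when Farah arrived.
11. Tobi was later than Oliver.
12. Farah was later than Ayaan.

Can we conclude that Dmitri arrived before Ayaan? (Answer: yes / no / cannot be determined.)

yes

Chain the constraints: Dmitri → Elena → Ayaan. Each link is directly stated, so Dmitri comes before Ayaan.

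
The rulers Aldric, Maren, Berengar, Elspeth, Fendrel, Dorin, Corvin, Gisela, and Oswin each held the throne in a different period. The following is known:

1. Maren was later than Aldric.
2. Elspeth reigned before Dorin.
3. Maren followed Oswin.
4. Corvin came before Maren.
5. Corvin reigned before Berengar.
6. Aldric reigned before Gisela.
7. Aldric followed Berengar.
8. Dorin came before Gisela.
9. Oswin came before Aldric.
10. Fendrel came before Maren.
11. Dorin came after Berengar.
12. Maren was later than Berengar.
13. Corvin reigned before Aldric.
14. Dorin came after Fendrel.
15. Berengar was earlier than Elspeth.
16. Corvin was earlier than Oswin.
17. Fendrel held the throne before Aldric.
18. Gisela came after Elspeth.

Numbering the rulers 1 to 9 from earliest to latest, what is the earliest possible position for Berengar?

2

Corvin must come before Berengar — 1 forced predecessor.
Nothing else is forced ahead of Berengar, so their earliest slot is position 1 + 1 = 2.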